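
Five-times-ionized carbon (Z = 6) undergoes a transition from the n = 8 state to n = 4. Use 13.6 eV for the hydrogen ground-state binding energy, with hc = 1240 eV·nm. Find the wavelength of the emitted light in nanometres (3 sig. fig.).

54.0 nm

For Z = 6 the level energies scale as Z², so the effective Rydberg energy is 13.6 × 36 = 489.6 eV.
ΔE = 489.6 × (1/4² − 1/8²) = 489.6 × 0.04688 = 22.95 eV.
λ = hc/ΔE = 1240 / 22.95 = 54.0 nm.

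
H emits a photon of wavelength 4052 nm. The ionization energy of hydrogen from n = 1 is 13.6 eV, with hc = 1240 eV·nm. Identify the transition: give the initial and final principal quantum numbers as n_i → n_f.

n_i = 5, n_f = 4

The photon energy is ΔE = hc/λ = 1240 / 4052 = 0.3060 eV.
With Z = 1, ΔE = 13.60 × (1/n_f² − 1/n_i²), so 1/n_f² − 1/n_i² = 0.02250.
Trying n_f = 4 gives 1/n_i² = 0.04000, i.e. n_i ≈ 5; this pair matches.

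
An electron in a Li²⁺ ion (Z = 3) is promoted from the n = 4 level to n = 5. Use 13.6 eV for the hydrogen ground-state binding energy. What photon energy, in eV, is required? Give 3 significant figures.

The Bohr energies scale as Z², so for Z = 3: E_n = −122.4/n² eV.
E_5 = −122.4/25 = −4.896 eV and E_4 = −122.4/16 = −7.650 eV.
The photon energy is |E_5 − E_4| = 2.75 eV.

2.75 eV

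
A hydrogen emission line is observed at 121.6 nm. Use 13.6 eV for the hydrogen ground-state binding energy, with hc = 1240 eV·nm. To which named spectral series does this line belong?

Lyman

ΔE = 1240/121.6 = 10.20 eV.
This matches 13.6 × (1/1² − 1/2²), so n_f = 1: the Lyman series.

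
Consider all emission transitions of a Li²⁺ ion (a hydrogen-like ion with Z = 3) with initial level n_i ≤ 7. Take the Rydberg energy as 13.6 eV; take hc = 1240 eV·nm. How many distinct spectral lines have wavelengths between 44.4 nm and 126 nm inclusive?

Enumerate all n_i → n_f pairs with 1 ≤ n_f < n_i ≤ 7 and compute λ = 1240 / [13.6·9·(1/n_f² − 1/n_i²)].
Lines falling in [44.4, 126] nm: 6→2 (45.59 nm), 5→2 (48.24 nm), 4→2 (54.03 nm), 3→2 (72.94 nm), 7→3 (111.7 nm), 6→3 (121.6 nm).

6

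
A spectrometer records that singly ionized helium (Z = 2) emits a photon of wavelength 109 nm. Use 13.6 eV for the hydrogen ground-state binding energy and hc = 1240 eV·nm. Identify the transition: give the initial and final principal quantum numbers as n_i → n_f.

The photon energy is ΔE = hc/λ = 1240 / 109 = 11.38 eV.
With Z = 2, ΔE = 54.40 × (1/n_f² − 1/n_i²), so 1/n_f² − 1/n_i² = 0.2091.
Trying n_f = 2 gives 1/n_i² = 0.04088, i.e. n_i ≈ 5; this pair matches.

n_i = 5, n_f = 2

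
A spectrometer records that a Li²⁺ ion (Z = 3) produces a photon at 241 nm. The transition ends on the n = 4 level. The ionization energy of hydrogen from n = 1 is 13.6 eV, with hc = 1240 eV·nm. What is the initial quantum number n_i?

The photon energy is ΔE = hc/λ = 1240 / 241 = 5.145 eV.
With Z = 3, ΔE = 122.4 × (1/n_f² − 1/n_i²), so 1/n_f² − 1/n_i² = 0.04204.
With n_f = 4: 1/n_i² = 1/16 − 0.04204 = 0.02046, so n_i ≈ 6.99.

n_i = 7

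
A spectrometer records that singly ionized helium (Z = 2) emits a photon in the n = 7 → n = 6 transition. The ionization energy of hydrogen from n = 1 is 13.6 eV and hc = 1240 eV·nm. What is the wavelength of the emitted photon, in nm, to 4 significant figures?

3093 nm

For Z = 2 the level energies scale as Z², so the effective Rydberg energy is 13.6 × 4 = 54.40 eV.
ΔE = 54.40 × (1/6² − 1/7²) = 54.40 × 0.007370 = 0.4009 eV.
λ = hc/ΔE = 1240 / 0.4009 = 3093 nm.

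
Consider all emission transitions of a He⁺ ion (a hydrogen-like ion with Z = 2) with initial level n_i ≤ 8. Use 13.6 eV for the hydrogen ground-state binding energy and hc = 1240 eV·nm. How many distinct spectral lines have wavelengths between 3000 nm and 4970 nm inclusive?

Enumerate all n_i → n_f pairs with 1 ≤ n_f < n_i ≤ 8 and compute λ = 1240 / [13.6·4·(1/n_f² − 1/n_i²)].
Lines falling in [3000, 4970] nm: 7→6 (3093 nm), 8→7 (4765 nm).

2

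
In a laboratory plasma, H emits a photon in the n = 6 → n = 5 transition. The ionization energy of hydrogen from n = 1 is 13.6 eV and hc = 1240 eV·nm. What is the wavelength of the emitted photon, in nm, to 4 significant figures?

7460 nm

ΔE = 13.60 × (1/5² − 1/6²) = 13.60 × 0.01222 = 0.1662 eV.
λ = hc/ΔE = 1240 / 0.1662 = 7460 nm.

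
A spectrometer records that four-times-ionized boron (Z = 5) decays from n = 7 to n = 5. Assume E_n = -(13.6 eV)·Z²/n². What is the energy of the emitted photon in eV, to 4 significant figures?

6.661 eV

The Bohr energies scale as Z², so for Z = 5: E_n = −340.0/n² eV.
E_7 = −340.0/49 = −6.939 eV and E_5 = −340.0/25 = −13.60 eV.
The photon energy is |E_7 − E_5| = 6.661 eV.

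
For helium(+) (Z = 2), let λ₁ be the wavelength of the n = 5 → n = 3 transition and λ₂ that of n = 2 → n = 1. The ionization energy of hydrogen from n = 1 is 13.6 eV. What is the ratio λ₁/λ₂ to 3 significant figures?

λ ∝ 1/ΔE ∝ 1/(1/n_f² − 1/n_i²), and the Z² and hc factors cancel in the ratio.
λ₁/λ₂ = (1/1² − 1/2²)/(1/3² − 1/5²) = 0.7500/0.07111 = 10.5.

10.5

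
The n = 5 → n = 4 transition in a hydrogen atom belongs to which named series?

The series is set by the lower level: n_f = 4 is the Brackett series.

Brackett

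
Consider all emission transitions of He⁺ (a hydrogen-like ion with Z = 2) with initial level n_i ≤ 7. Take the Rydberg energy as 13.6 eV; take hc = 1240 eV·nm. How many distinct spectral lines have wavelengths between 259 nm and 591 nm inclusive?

Enumerate all n_i → n_f pairs with 1 ≤ n_f < n_i ≤ 7 and compute λ = 1240 / [13.6·4·(1/n_f² − 1/n_i²)].
Lines falling in [259, 591] nm: 6→3 (273.5 nm), 5→3 (320.5 nm), 4→3 (468.9 nm), 7→4 (541.5 nm).

4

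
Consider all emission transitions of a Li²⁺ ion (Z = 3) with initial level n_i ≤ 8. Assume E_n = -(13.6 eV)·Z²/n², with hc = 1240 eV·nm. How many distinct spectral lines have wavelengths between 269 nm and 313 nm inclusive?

Enumerate all n_i → n_f pairs with 1 ≤ n_f < n_i ≤ 8 and compute λ = 1240 / [13.6·9·(1/n_f² − 1/n_i²)].
Lines falling in [269, 313] nm: 6→4 (291.8 nm).

1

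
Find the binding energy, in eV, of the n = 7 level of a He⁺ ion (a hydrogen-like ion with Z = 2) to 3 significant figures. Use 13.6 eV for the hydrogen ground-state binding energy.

1.11 eV

E_n = −13.6 Z²/n² = −54.40/n² eV for Z = 2.
E_7 = −54.40/49 = −1.11 eV, so ionization (to E = 0) requires 1.11 eV.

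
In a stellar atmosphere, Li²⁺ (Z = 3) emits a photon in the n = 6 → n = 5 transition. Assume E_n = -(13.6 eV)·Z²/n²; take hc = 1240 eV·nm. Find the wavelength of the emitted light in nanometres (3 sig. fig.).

For Z = 3 the level energies scale as Z², so the effective Rydberg energy is 13.6 × 9 = 122.4 eV.
ΔE = 122.4 × (1/5² − 1/6²) = 122.4 × 0.01222 = 1.496 eV.
λ = hc/ΔE = 1240 / 1.496 = 829 nm.

829 nm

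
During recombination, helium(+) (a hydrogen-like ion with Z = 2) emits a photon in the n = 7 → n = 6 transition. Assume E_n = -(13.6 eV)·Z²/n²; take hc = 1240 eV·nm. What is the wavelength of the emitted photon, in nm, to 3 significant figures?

3090 nm

For Z = 2 the level energies scale as Z², so the effective Rydberg energy is 13.6 × 4 = 54.40 eV.
ΔE = 54.40 × (1/6² − 1/7²) = 54.40 × 0.007370 = 0.4009 eV.
λ = hc/ΔE = 1240 / 0.4009 = 3090 nm.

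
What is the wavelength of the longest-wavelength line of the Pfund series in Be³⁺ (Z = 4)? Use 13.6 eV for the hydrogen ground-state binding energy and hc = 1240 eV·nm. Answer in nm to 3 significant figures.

466 nm

The Pfund series terminates on n_f = 5; the first line has n_i = 5+1 = 6.
ΔE = 217.6 × (1/5² − 1/6²) = 2.660 eV.
λ = 1240 / 2.660 = 466 nm.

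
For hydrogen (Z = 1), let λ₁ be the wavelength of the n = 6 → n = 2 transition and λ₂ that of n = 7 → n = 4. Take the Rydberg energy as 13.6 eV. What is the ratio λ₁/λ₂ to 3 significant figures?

0.189

λ ∝ 1/ΔE ∝ 1/(1/n_f² − 1/n_i²), and the Z² and hc factors cancel in the ratio.
λ₁/λ₂ = (1/4² − 1/7²)/(1/2² − 1/6²) = 0.04209/0.2222 = 0.189.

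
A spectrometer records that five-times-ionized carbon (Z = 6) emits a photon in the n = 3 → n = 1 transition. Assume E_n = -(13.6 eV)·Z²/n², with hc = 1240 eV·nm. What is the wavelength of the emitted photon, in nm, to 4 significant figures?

2.849 nm

For Z = 6 the level energies scale as Z², so the effective Rydberg energy is 13.6 × 36 = 489.6 eV.
ΔE = 489.6 × (1/1² − 1/3²) = 489.6 × 0.8889 = 435.2 eV.
λ = hc/ΔE = 1240 / 435.2 = 2.849 nm.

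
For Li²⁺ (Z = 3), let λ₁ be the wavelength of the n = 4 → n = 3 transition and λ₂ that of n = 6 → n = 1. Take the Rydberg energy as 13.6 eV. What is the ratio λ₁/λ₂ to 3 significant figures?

λ ∝ 1/ΔE ∝ 1/(1/n_f² − 1/n_i²), and the Z² and hc factors cancel in the ratio.
λ₁/λ₂ = (1/1² − 1/6²)/(1/3² − 1/4²) = 0.9722/0.04861 = 20.0.

20.0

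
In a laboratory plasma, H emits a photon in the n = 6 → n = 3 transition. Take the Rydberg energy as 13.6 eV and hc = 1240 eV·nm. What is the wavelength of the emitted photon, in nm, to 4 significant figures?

ΔE = 13.60 × (1/3² − 1/6²) = 13.60 × 0.08333 = 1.133 eV.
λ = hc/ΔE = 1240 / 1.133 = 1094 nm.
This line belongs to the Paschen series.

1094 nm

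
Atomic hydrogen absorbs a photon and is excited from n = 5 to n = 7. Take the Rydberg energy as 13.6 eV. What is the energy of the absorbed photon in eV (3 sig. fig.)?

E_7 = −13.60/49 = −0.2776 eV and E_5 = −13.60/25 = −0.5440 eV.
The photon energy is |E_7 − E_5| = 0.266 eV.

0.266 eV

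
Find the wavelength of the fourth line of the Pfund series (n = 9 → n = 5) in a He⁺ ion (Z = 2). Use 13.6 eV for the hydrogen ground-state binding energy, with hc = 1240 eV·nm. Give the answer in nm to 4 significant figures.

824.3 nm

The Pfund series terminates on n_f = 5; the fourth line has n_i = 5+4 = 9.
ΔE = 54.40 × (1/5² − 1/9²) = 1.504 eV.
λ = 1240 / 1.504 = 824.3 nm.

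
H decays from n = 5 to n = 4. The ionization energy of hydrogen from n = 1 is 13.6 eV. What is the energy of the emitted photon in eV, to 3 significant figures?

0.306 eV

E_5 = −13.60/25 = −0.5440 eV and E_4 = −13.60/16 = −0.8500 eV.
The photon energy is |E_5 − E_4| = 0.306 eV.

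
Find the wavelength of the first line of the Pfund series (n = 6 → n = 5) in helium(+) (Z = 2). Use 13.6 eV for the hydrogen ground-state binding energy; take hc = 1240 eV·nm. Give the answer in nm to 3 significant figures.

The Pfund series terminates on n_f = 5; the first line has n_i = 5+1 = 6.
ΔE = 54.40 × (1/5² − 1/6²) = 0.6649 eV.
λ = 1240 / 0.6649 = 1860 nm.

1860 nm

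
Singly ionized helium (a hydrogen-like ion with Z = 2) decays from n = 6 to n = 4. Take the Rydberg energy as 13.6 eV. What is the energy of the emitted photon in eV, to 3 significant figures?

1.89 eV

The Bohr energies scale as Z², so for Z = 2: E_n = −54.40/n² eV.
E_6 = −54.40/36 = −1.511 eV and E_4 = −54.40/16 = −3.400 eV.
The photon energy is |E_6 − E_4| = 1.89 eV.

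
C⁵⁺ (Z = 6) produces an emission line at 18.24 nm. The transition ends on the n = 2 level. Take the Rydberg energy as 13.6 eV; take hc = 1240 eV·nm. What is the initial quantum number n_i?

The photon energy is ΔE = hc/λ = 1240 / 18.24 = 67.98 eV.
With Z = 6, ΔE = 489.6 × (1/n_f² − 1/n_i²), so 1/n_f² − 1/n_i² = 0.1389.
With n_f = 2: 1/n_i² = 1/4 − 0.1389 = 0.1111, so n_i ≈ 3.00.

n_i = 3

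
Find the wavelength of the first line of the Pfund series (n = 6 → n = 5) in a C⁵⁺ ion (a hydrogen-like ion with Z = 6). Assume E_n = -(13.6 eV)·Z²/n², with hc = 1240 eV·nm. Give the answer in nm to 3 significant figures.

The Pfund series terminates on n_f = 5; the first line has n_i = 5+1 = 6.
ΔE = 489.6 × (1/5² − 1/6²) = 5.984 eV.
λ = 1240 / 5.984 = 207 nm.

207 nm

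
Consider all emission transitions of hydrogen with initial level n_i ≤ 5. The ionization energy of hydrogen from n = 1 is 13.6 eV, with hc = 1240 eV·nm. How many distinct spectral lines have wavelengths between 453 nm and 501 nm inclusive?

Enumerate all n_i → n_f pairs with 1 ≤ n_f < n_i ≤ 5 and compute λ = 1240 / [13.6·1·(1/n_f² − 1/n_i²)].
Lines falling in [453, 501] nm: 4→2 (486.3 nm).

1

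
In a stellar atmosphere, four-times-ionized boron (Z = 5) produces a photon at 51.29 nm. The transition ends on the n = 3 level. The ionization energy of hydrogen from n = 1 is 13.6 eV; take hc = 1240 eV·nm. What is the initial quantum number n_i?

The photon energy is ΔE = hc/λ = 1240 / 51.29 = 24.18 eV.
With Z = 5, ΔE = 340.0 × (1/n_f² − 1/n_i²), so 1/n_f² − 1/n_i² = 0.07111.
With n_f = 3: 1/n_i² = 1/9 − 0.07111 = 0.04000, so n_i ≈ 5.00.

n_i = 5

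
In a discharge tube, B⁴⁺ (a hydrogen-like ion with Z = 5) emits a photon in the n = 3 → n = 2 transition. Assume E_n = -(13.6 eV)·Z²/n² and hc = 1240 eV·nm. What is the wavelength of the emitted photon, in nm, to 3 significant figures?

26.3 nm

For Z = 5 the level energies scale as Z², so the effective Rydberg energy is 13.6 × 25 = 340.0 eV.
ΔE = 340.0 × (1/2² − 1/3²) = 340.0 × 0.1389 = 47.22 eV.
λ = hc/ΔE = 1240 / 47.22 = 26.3 nm.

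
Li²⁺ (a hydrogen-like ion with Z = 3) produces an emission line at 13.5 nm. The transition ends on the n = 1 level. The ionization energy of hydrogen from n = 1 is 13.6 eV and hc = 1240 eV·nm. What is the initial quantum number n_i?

n_i = 2

The photon energy is ΔE = hc/λ = 1240 / 13.5 = 91.85 eV.
With Z = 3, ΔE = 122.4 × (1/n_f² − 1/n_i²), so 1/n_f² − 1/n_i² = 0.7504.
With n_f = 1: 1/n_i² = 1/1 − 0.7504 = 0.2496, so n_i ≈ 2.00.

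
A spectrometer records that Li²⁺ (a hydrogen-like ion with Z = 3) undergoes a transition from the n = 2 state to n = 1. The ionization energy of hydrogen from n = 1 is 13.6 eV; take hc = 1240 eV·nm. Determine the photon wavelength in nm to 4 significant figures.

For Z = 3 the level energies scale as Z², so the effective Rydberg energy is 13.6 × 9 = 122.4 eV.
ΔE = 122.4 × (1/1² − 1/2²) = 122.4 × 0.7500 = 91.80 eV.
λ = hc/ΔE = 1240 / 91.80 = 13.51 nm.

13.51 nm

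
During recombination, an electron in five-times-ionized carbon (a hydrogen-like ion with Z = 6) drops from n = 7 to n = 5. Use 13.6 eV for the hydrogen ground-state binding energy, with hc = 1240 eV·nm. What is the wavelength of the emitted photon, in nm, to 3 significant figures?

129 nm

For Z = 6 the level energies scale as Z², so the effective Rydberg energy is 13.6 × 36 = 489.6 eV.
ΔE = 489.6 × (1/5² − 1/7²) = 489.6 × 0.01959 = 9.592 eV.
λ = hc/ΔE = 1240 / 9.592 = 129 nm.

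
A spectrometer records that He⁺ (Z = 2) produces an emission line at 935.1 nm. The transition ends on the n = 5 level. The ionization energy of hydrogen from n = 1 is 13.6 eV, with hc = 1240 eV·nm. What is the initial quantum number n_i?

n_i = 8

The photon energy is ΔE = hc/λ = 1240 / 935.1 = 1.326 eV.
With Z = 2, ΔE = 54.40 × (1/n_f² − 1/n_i²), so 1/n_f² − 1/n_i² = 0.02438.
With n_f = 5: 1/n_i² = 1/25 − 0.02438 = 0.01562, so n_i ≈ 8.00.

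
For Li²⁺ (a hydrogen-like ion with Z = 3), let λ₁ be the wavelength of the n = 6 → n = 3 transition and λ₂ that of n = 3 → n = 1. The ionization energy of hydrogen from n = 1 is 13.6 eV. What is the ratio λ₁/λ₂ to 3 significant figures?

10.7

λ ∝ 1/ΔE ∝ 1/(1/n_f² − 1/n_i²), and the Z² and hc factors cancel in the ratio.
λ₁/λ₂ = (1/1² − 1/3²)/(1/3² − 1/6²) = 0.8889/0.08333 = 10.7.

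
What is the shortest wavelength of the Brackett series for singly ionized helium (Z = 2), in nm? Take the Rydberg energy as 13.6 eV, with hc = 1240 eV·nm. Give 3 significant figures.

The Brackett series has lower level n_f = 4; the series limit corresponds to n_i → ∞.
ΔE_max = 13.6 × 4 / 4² = 3.400 eV.
λ_min = 1240 / 3.400 = 365 nm.

365 nm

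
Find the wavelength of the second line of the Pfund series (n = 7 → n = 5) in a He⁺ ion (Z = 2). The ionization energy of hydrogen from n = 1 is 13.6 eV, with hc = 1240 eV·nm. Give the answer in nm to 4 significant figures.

The Pfund series terminates on n_f = 5; the second line has n_i = 5+2 = 7.
ΔE = 54.40 × (1/5² − 1/7²) = 1.066 eV.
λ = 1240 / 1.066 = 1163 nm.

1163 nm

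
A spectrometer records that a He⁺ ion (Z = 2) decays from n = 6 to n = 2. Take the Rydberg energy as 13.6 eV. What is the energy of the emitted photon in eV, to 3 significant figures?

The Bohr energies scale as Z², so for Z = 2: E_n = −54.40/n² eV.
E_6 = −54.40/36 = −1.511 eV and E_2 = −54.40/4 = −13.60 eV.
The photon energy is |E_6 − E_2| = 12.1 eV.

12.1 eV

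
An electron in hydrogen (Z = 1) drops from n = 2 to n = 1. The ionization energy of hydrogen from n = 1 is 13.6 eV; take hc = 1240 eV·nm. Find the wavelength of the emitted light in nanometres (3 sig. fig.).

ΔE = 13.60 × (1/1² − 1/2²) = 13.60 × 0.7500 = 10.20 eV.
λ = hc/ΔE = 1240 / 10.20 = 122 nm.
This line belongs to the Lyman series.

122 nm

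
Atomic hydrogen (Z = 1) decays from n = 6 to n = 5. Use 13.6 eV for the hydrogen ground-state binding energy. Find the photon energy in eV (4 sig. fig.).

E_6 = −13.60/36 = −0.3778 eV and E_5 = −13.60/25 = −0.5440 eV.
The photon energy is |E_6 − E_5| = 0.1662 eV.

0.1662 eV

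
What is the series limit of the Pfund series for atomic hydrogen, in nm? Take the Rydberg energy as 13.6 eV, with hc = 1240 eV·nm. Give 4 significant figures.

The Pfund series has lower level n_f = 5; the series limit corresponds to n_i → ∞.
ΔE_max = 13.6 × 1 / 5² = 0.5440 eV.
λ_min = 1240 / 0.5440 = 2279 nm.

2279 nm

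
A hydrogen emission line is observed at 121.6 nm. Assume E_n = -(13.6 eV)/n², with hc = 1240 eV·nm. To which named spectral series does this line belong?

ΔE = 1240/121.6 = 10.20 eV.
This matches 13.6 × (1/1² − 1/2²), so n_f = 1: the Lyman series.

Lyman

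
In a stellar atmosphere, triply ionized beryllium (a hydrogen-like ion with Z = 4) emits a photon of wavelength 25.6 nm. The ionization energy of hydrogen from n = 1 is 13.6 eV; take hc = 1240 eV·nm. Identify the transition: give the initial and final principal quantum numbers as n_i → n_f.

The photon energy is ΔE = hc/λ = 1240 / 25.6 = 48.44 eV.
With Z = 4, ΔE = 217.6 × (1/n_f² − 1/n_i²), so 1/n_f² − 1/n_i² = 0.2226.
Trying n_f = 2 gives 1/n_i² = 0.02740, i.e. n_i ≈ 6; this pair matches.

n_i = 6, n_f = 2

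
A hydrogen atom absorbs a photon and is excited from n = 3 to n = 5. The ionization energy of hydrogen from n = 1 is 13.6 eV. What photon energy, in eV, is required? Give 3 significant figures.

E_5 = −13.60/25 = −0.5440 eV and E_3 = −13.60/9 = −1.511 eV.
The photon energy is |E_5 − E_3| = 0.967 eV.

0.967 eV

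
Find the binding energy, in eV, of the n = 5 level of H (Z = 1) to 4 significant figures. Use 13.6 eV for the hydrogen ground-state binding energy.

E_5 = −13.60/25 = −0.5440 eV, so ionization (to E = 0) requires 0.5440 eV.

0.5440 eV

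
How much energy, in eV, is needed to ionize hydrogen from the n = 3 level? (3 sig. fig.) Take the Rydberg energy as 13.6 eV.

1.51 eV

E_3 = −13.60/9 = −1.51 eV, so ionization (to E = 0) requires 1.51 eV.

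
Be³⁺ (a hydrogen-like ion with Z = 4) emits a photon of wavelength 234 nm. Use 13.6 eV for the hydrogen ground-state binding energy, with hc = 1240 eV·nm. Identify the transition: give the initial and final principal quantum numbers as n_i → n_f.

n_i = 8, n_f = 5

The photon energy is ΔE = hc/λ = 1240 / 234 = 5.299 eV.
With Z = 4, ΔE = 217.6 × (1/n_f² − 1/n_i²), so 1/n_f² − 1/n_i² = 0.02435.
Trying n_f = 5 gives 1/n_i² = 0.01565, i.e. n_i ≈ 8; this pair matches.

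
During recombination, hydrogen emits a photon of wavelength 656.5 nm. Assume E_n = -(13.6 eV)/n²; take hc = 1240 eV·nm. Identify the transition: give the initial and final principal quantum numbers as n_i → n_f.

n_i = 3, n_f = 2

The photon energy is ΔE = hc/λ = 1240 / 656.5 = 1.889 eV.
With Z = 1, ΔE = 13.60 × (1/n_f² − 1/n_i²), so 1/n_f² − 1/n_i² = 0.1389.
Trying n_f = 2 gives 1/n_i² = 0.1111, i.e. n_i ≈ 3; this pair matches.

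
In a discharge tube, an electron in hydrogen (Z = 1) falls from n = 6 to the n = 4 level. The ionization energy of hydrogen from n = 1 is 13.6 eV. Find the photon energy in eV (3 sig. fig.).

0.472 eV

E_6 = −13.60/36 = −0.3778 eV and E_4 = −13.60/16 = −0.8500 eV.
The photon energy is |E_6 − E_4| = 0.472 eV.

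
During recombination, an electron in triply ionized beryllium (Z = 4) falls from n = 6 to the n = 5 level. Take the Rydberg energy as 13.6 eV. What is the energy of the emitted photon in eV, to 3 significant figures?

The Bohr energies scale as Z², so for Z = 4: E_n = −217.6/n² eV.
E_6 = −217.6/36 = −6.044 eV and E_5 = −217.6/25 = −8.704 eV.
The photon energy is |E_6 − E_5| = 2.66 eV.

2.66 eV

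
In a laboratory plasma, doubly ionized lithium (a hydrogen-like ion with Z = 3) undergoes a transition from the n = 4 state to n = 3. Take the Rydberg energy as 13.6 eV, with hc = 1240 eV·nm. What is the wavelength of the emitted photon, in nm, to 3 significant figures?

208 nm

For Z = 3 the level energies scale as Z², so the effective Rydberg energy is 13.6 × 9 = 122.4 eV.
ΔE = 122.4 × (1/3² − 1/4²) = 122.4 × 0.04861 = 5.950 eV.
λ = hc/ΔE = 1240 / 5.950 = 208 nm.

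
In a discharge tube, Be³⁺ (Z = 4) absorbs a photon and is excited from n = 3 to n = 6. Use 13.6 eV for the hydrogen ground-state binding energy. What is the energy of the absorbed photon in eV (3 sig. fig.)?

The Bohr energies scale as Z², so for Z = 4: E_n = −217.6/n² eV.
E_6 = −217.6/36 = −6.044 eV and E_3 = −217.6/9 = −24.18 eV.
The photon energy is |E_6 − E_3| = 18.1 eV.

18.1 eV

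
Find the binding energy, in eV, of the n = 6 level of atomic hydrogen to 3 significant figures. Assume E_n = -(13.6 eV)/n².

0.378 eV

E_6 = −13.60/36 = −0.378 eV, so ionization (to E = 0) requires 0.378 eV.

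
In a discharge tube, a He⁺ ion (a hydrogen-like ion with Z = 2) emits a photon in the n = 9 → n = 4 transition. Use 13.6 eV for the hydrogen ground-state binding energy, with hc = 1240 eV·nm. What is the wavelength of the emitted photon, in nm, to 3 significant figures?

454 nm

For Z = 2 the level energies scale as Z², so the effective Rydberg energy is 13.6 × 4 = 54.40 eV.
ΔE = 54.40 × (1/4² − 1/9²) = 54.40 × 0.05015 = 2.728 eV.
λ = hc/ΔE = 1240 / 2.728 = 454 nm.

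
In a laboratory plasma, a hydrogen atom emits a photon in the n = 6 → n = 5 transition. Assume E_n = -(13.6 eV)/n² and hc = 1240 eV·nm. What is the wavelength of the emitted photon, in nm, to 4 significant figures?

ΔE = 13.60 × (1/5² − 1/6²) = 13.60 × 0.01222 = 0.1662 eV.
λ = hc/ΔE = 1240 / 0.1662 = 7460 nm.
This line belongs to the Pfund series.

7460 nm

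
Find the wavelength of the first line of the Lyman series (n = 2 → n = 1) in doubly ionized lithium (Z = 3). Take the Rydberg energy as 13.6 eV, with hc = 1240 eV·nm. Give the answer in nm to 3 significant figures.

The Lyman series terminates on n_f = 1; the first line has n_i = 1+1 = 2.
ΔE = 122.4 × (1/1² − 1/2²) = 91.80 eV.
λ = 1240 / 91.80 = 13.5 nm.

13.5 nm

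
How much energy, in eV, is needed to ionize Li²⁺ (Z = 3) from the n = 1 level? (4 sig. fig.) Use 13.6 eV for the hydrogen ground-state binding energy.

122.4 eV

E_n = −13.6 Z²/n² = −122.4/n² eV for Z = 3.
E_1 = −122.4/1 = −122.4 eV, so ionization (to E = 0) requires 122.4 eV.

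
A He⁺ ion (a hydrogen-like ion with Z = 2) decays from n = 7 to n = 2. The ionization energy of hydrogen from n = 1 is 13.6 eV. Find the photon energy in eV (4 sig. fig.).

12.49 eV

The Bohr energies scale as Z², so for Z = 2: E_n = −54.40/n² eV.
E_7 = −54.40/49 = −1.110 eV and E_2 = −54.40/4 = −13.60 eV.
The photon energy is |E_7 − E_2| = 12.49 eV.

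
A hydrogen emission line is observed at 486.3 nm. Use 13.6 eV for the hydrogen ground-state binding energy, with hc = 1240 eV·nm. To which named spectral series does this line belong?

ΔE = 1240/486.3 = 2.550 eV.
This matches 13.6 × (1/2² − 1/4²), so n_f = 2: the Balmer series.

Balmer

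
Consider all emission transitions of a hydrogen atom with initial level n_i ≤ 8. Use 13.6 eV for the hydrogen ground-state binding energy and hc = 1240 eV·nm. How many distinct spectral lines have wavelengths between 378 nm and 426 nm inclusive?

Enumerate all n_i → n_f pairs with 1 ≤ n_f < n_i ≤ 8 and compute λ = 1240 / [13.6·1·(1/n_f² − 1/n_i²)].
Lines falling in [378, 426] nm: 8→2 (389.0 nm), 7→2 (397.1 nm), 6→2 (410.3 nm).

3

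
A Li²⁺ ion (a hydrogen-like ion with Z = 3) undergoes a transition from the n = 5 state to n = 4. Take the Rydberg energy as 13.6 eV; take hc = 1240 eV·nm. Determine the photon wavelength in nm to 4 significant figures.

450.3 nm

For Z = 3 the level energies scale as Z², so the effective Rydberg energy is 13.6 × 9 = 122.4 eV.
ΔE = 122.4 × (1/4² − 1/5²) = 122.4 × 0.02250 = 2.754 eV.
λ = hc/ΔE = 1240 / 2.754 = 450.3 nm.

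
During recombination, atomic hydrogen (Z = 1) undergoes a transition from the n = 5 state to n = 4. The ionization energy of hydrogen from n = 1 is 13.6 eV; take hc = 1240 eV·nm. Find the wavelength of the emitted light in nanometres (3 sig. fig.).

ΔE = 13.60 × (1/4² − 1/5²) = 13.60 × 0.02250 = 0.3060 eV.
λ = hc/ΔE = 1240 / 0.3060 = 4050 nm.
This line belongs to the Brackett series.

4050 nm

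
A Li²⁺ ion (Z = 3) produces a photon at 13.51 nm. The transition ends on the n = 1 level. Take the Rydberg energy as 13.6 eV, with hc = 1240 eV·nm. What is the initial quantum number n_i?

n_i = 2

The photon energy is ΔE = hc/λ = 1240 / 13.51 = 91.78 eV.
With Z = 3, ΔE = 122.4 × (1/n_f² − 1/n_i²), so 1/n_f² − 1/n_i² = 0.7499.
With n_f = 1: 1/n_i² = 1/1 − 0.7499 = 0.2501, so n_i ≈ 2.00.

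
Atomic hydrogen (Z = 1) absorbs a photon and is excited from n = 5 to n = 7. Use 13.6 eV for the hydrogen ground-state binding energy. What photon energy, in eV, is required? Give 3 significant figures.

E_7 = −13.60/49 = −0.2776 eV and E_5 = −13.60/25 = −0.5440 eV.
The photon energy is |E_7 − E_5| = 0.266 eV.

0.266 eV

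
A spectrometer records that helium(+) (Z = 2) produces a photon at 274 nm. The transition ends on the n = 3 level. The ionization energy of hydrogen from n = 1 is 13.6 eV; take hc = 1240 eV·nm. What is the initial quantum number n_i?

n_i = 6

The photon energy is ΔE = hc/λ = 1240 / 274 = 4.526 eV.
With Z = 2, ΔE = 54.40 × (1/n_f² − 1/n_i²), so 1/n_f² − 1/n_i² = 0.08319.
With n_f = 3: 1/n_i² = 1/9 − 0.08319 = 0.02792, so n_i ≈ 5.98.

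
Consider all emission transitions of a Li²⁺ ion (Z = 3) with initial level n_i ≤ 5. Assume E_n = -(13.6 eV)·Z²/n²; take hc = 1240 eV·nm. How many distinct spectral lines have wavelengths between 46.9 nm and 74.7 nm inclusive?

3

Enumerate all n_i → n_f pairs with 1 ≤ n_f < n_i ≤ 5 and compute λ = 1240 / [13.6·9·(1/n_f² − 1/n_i²)].
Lines falling in [46.9, 74.7] nm: 5→2 (48.24 nm), 4→2 (54.03 nm), 3→2 (72.94 nm).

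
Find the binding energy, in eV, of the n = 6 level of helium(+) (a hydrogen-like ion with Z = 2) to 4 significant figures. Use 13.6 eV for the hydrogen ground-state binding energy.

1.511 eV

E_n = −13.6 Z²/n² = −54.40/n² eV for Z = 2.
E_6 = −54.40/36 = −1.511 eV, so ionization (to E = 0) requires 1.511 eV.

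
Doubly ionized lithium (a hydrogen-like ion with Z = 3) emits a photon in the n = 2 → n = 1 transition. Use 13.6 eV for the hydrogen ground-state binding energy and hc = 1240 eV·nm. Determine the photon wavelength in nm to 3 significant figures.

For Z = 3 the level energies scale as Z², so the effective Rydberg energy is 13.6 × 9 = 122.4 eV.
ΔE = 122.4 × (1/1² − 1/2²) = 122.4 × 0.7500 = 91.80 eV.
λ = hc/ΔE = 1240 / 91.80 = 13.5 nm.

13.5 nm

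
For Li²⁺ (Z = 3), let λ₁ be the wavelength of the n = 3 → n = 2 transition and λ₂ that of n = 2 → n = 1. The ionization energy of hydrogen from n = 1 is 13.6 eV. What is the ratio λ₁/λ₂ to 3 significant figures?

5.40

λ ∝ 1/ΔE ∝ 1/(1/n_f² − 1/n_i²), and the Z² and hc factors cancel in the ratio.
λ₁/λ₂ = (1/1² − 1/2²)/(1/2² − 1/3²) = 0.7500/0.1389 = 5.40.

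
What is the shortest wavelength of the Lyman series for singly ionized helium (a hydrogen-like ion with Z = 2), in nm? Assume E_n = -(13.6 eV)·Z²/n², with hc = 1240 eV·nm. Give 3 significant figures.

22.8 nm

The Lyman series has lower level n_f = 1; the series limit corresponds to n_i → ∞.
ΔE_max = 13.6 × 4 / 1² = 54.40 eV.
λ_min = 1240 / 54.40 = 22.8 nm.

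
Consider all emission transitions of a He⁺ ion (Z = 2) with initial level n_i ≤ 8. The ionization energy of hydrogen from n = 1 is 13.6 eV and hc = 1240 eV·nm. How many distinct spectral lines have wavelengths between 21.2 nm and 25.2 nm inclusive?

Enumerate all n_i → n_f pairs with 1 ≤ n_f < n_i ≤ 8 and compute λ = 1240 / [13.6·4·(1/n_f² − 1/n_i²)].
Lines falling in [21.2, 25.2] nm: 8→1 (23.16 nm), 7→1 (23.27 nm), 6→1 (23.45 nm), 5→1 (23.74 nm), 4→1 (24.31 nm).

5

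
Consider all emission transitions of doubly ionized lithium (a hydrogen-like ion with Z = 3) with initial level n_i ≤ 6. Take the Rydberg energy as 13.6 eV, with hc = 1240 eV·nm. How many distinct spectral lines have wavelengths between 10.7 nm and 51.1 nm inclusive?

Enumerate all n_i → n_f pairs with 1 ≤ n_f < n_i ≤ 6 and compute λ = 1240 / [13.6·9·(1/n_f² − 1/n_i²)].
Lines falling in [10.7, 51.1] nm: 4→1 (10.81 nm), 3→1 (11.40 nm), 2→1 (13.51 nm), 6→2 (45.59 nm), 5→2 (48.24 nm).

5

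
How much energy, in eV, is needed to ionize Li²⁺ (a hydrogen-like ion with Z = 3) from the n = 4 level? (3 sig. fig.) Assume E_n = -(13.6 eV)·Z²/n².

7.65 eV

E_n = −13.6 Z²/n² = −122.4/n² eV for Z = 3.
E_4 = −122.4/16 = −7.65 eV, so ionization (to E = 0) requires 7.65 eV.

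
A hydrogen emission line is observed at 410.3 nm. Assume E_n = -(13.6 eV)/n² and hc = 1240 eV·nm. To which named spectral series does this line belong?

Balmer

ΔE = 1240/410.3 = 3.022 eV.
This matches 13.6 × (1/2² − 1/6²), so n_f = 2: the Balmer series.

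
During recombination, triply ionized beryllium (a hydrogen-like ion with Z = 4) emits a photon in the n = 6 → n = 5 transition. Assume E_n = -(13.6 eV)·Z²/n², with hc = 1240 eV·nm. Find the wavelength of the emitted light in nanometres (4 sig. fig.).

466.2 nm

For Z = 4 the level energies scale as Z², so the effective Rydberg energy is 13.6 × 16 = 217.6 eV.
ΔE = 217.6 × (1/5² − 1/6²) = 217.6 × 0.01222 = 2.660 eV.
λ = hc/ΔE = 1240 / 2.660 = 466.2 nm.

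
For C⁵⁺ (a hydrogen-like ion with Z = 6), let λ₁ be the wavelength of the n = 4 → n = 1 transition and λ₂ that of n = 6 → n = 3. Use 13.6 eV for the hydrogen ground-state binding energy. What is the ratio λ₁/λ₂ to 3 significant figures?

0.0889

λ ∝ 1/ΔE ∝ 1/(1/n_f² − 1/n_i²), and the Z² and hc factors cancel in the ratio.
λ₁/λ₂ = (1/3² − 1/6²)/(1/1² − 1/4²) = 0.08333/0.9375 = 0.0889.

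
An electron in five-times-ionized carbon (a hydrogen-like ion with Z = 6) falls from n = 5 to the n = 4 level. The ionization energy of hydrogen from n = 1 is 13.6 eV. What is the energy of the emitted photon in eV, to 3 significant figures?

The Bohr energies scale as Z², so for Z = 6: E_n = −489.6/n² eV.
E_5 = −489.6/25 = −19.58 eV and E_4 = −489.6/16 = −30.60 eV.
The photon energy is |E_5 − E_4| = 11.0 eV.

11.0 eV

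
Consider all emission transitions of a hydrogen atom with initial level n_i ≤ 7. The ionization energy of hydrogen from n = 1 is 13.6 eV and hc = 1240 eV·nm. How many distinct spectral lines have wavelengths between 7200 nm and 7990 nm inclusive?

Enumerate all n_i → n_f pairs with 1 ≤ n_f < n_i ≤ 7 and compute λ = 1240 / [13.6·1·(1/n_f² − 1/n_i²)].
Lines falling in [7200, 7990] nm: 6→5 (7460 nm).

1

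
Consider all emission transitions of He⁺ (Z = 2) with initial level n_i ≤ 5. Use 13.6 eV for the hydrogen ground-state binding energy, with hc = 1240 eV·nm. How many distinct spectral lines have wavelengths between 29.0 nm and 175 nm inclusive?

Enumerate all n_i → n_f pairs with 1 ≤ n_f < n_i ≤ 5 and compute λ = 1240 / [13.6·4·(1/n_f² − 1/n_i²)].
Lines falling in [29.0, 175] nm: 2→1 (30.39 nm), 5→2 (108.5 nm), 4→2 (121.6 nm), 3→2 (164.1 nm).

4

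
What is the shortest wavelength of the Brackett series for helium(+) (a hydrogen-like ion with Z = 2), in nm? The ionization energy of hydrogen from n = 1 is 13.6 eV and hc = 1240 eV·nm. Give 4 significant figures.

364.7 nm

The Brackett series has lower level n_f = 4; the series limit corresponds to n_i → ∞.
ΔE_max = 13.6 × 4 / 4² = 3.400 eV.
λ_min = 1240 / 3.400 = 364.7 nm.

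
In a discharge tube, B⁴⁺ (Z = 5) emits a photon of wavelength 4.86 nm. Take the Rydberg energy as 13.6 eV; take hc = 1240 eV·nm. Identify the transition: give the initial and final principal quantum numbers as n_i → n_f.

The photon energy is ΔE = hc/λ = 1240 / 4.86 = 255.1 eV.
With Z = 5, ΔE = 340.0 × (1/n_f² − 1/n_i²), so 1/n_f² − 1/n_i² = 0.7504.
Trying n_f = 1 gives 1/n_i² = 0.2496, i.e. n_i ≈ 2; this pair matches.

n_i = 2, n_f = 1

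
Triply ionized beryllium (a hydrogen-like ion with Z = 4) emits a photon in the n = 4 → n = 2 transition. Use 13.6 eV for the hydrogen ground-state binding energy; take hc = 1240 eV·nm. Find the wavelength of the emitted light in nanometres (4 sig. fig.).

30.39 nm

For Z = 4 the level energies scale as Z², so the effective Rydberg energy is 13.6 × 16 = 217.6 eV.
ΔE = 217.6 × (1/2² − 1/4²) = 217.6 × 0.1875 = 40.80 eV.
λ = hc/ΔE = 1240 / 40.80 = 30.39 nm.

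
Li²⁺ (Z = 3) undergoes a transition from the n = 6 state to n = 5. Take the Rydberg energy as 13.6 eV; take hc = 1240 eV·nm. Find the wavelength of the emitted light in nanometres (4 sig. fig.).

For Z = 3 the level energies scale as Z², so the effective Rydberg energy is 13.6 × 9 = 122.4 eV.
ΔE = 122.4 × (1/5² − 1/6²) = 122.4 × 0.01222 = 1.496 eV.
λ = hc/ΔE = 1240 / 1.496 = 828.9 nm.

828.9 nm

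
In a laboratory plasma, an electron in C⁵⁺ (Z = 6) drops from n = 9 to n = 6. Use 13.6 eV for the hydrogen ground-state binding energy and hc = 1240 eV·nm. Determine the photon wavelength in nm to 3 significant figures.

For Z = 6 the level energies scale as Z², so the effective Rydberg energy is 13.6 × 36 = 489.6 eV.
ΔE = 489.6 × (1/6² − 1/9²) = 489.6 × 0.01543 = 7.556 eV.
λ = hc/ΔE = 1240 / 7.556 = 164 nm.

164 nm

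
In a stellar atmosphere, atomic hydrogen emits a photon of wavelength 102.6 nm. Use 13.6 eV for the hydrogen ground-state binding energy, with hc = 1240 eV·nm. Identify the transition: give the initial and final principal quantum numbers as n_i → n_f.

The photon energy is ΔE = hc/λ = 1240 / 102.6 = 12.09 eV.
With Z = 1, ΔE = 13.60 × (1/n_f² − 1/n_i²), so 1/n_f² − 1/n_i² = 0.8887.
Trying n_f = 1 gives 1/n_i² = 0.1113, i.e. n_i ≈ 3; this pair matches.

n_i = 3, n_f = 1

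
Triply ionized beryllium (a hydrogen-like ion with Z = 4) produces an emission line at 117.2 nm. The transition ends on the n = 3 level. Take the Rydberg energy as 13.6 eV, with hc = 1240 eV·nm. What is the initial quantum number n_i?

n_i = 4

The photon energy is ΔE = hc/λ = 1240 / 117.2 = 10.58 eV.
With Z = 4, ΔE = 217.6 × (1/n_f² − 1/n_i²), so 1/n_f² − 1/n_i² = 0.04862.
With n_f = 3: 1/n_i² = 1/9 − 0.04862 = 0.06249, so n_i ≈ 4.00.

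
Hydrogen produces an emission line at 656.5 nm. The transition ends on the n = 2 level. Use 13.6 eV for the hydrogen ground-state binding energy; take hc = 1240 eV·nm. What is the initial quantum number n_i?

n_i = 3

The photon energy is ΔE = hc/λ = 1240 / 656.5 = 1.889 eV.
With Z = 1, ΔE = 13.60 × (1/n_f² − 1/n_i²), so 1/n_f² − 1/n_i² = 0.1389.
With n_f = 2: 1/n_i² = 1/4 − 0.1389 = 0.1111, so n_i ≈ 3.00.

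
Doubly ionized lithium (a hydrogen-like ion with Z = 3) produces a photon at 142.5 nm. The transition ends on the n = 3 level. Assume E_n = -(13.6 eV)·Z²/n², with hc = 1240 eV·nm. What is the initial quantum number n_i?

The photon energy is ΔE = hc/λ = 1240 / 142.5 = 8.702 eV.
With Z = 3, ΔE = 122.4 × (1/n_f² − 1/n_i²), so 1/n_f² − 1/n_i² = 0.07109.
With n_f = 3: 1/n_i² = 1/9 − 0.07109 = 0.04002, so n_i ≈ 5.00.

n_i = 5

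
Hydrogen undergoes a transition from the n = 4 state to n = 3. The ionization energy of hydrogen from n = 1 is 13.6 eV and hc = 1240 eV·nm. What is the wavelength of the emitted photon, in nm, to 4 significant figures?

ΔE = 13.60 × (1/3² − 1/4²) = 13.60 × 0.04861 = 0.6611 eV.
λ = hc/ΔE = 1240 / 0.6611 = 1876 nm.
This line belongs to the Paschen series.

1876 nm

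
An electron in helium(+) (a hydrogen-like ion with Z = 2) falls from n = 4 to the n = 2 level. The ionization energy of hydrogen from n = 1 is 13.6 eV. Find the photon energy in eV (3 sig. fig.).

The Bohr energies scale as Z², so for Z = 2: E_n = −54.40/n² eV.
E_4 = −54.40/16 = −3.400 eV and E_2 = −54.40/4 = −13.60 eV.
The photon energy is |E_4 − E_2| = 10.2 eV.

10.2 eV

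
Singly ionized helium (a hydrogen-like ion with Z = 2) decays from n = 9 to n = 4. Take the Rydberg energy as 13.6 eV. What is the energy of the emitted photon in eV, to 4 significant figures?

The Bohr energies scale as Z², so for Z = 2: E_n = −54.40/n² eV.
E_9 = −54.40/81 = −0.6716 eV and E_4 = −54.40/16 = −3.400 eV.
The photon energy is |E_9 − E_4| = 2.728 eV.

2.728 eV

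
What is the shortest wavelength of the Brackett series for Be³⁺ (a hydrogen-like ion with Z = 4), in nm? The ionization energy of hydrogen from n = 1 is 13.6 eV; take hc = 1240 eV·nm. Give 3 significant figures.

The Brackett series has lower level n_f = 4; the series limit corresponds to n_i → ∞.
ΔE_max = 13.6 × 16 / 4² = 13.60 eV.
λ_min = 1240 / 13.60 = 91.2 nm.

91.2 nm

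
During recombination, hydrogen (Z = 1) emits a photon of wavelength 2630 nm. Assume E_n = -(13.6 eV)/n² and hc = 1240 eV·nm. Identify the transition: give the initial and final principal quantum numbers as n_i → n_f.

n_i = 6, n_f = 4

The photon energy is ΔE = hc/λ = 1240 / 2630 = 0.4715 eV.
With Z = 1, ΔE = 13.60 × (1/n_f² − 1/n_i²), so 1/n_f² − 1/n_i² = 0.03467.
Trying n_f = 4 gives 1/n_i² = 0.02783, i.e. n_i ≈ 6; this pair matches.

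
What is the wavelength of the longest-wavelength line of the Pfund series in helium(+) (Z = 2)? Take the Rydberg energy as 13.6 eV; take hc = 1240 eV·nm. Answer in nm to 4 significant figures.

The Pfund series terminates on n_f = 5; the first line has n_i = 5+1 = 6.
ΔE = 54.40 × (1/5² − 1/6²) = 0.6649 eV.
λ = 1240 / 0.6649 = 1865 nm.

1865 nm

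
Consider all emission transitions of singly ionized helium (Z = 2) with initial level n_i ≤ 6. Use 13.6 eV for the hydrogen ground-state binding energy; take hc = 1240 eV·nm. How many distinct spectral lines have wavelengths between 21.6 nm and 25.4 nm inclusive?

Enumerate all n_i → n_f pairs with 1 ≤ n_f < n_i ≤ 6 and compute λ = 1240 / [13.6·4·(1/n_f² − 1/n_i²)].
Lines falling in [21.6, 25.4] nm: 6→1 (23.45 nm), 5→1 (23.74 nm), 4→1 (24.31 nm).

3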